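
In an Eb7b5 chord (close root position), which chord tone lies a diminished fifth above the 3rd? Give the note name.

Db

Spelling the chord: Eb, G, Bbb, Db.
The 3rd is G. A diminished fifth above G is Db.
Db is the chord's 7th.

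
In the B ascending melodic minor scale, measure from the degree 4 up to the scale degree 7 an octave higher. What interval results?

Spelling the B ascending melodic minor scale: B C♯ D E F♯ G♯ A♯.
Degree 4 = E; scale degree 7 (up an octave) = A♯.
11 letter names make it an eleventh; at 18 semitones (a half step wider than perfect) the quality is augmented.

augmented eleventh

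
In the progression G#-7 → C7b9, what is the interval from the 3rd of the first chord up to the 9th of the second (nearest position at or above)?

diminished 3rd

G#-7 has B as its 3rd, and C7b9 has Db as its 9th.
From B to Db: 2 semitones over a third = diminished.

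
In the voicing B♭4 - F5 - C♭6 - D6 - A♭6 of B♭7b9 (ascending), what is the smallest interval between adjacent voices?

Adjacent intervals: B♭4→F5 = perfect fifth; F5→C♭6 = diminished fifth; C♭6→D6 = augmented second; D6→A♭6 = diminished fifth.
The smallest is C♭6 to D6, an augmented second (3 semitones).

A2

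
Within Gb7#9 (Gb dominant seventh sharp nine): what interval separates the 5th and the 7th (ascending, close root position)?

Gb7#9: Gb Bb Db Fb A.
That puts Db below Fb.
Db up to Fb is 3 semitones, a half step narrower than a major third, so the interval is minor.

minor third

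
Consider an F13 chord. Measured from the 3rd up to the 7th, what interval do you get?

diminished fifth

The chord tones of F13 are F–A–C–E♭–G–D.
So we need the interval from A up to E♭.
From A to E♭: 6 semitones over a fifth = diminished.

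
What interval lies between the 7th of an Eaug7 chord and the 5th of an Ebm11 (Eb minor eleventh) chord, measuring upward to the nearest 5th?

The 7th of Eaug7 is D; the 5th of Ebm11 (Eb minor eleventh) is Bb.
6 letter names make it a sixth; at 8 semitones (a half step narrower than major) the quality is minor.

m6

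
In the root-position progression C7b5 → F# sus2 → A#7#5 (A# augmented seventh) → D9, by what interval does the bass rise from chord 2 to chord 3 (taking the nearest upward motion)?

major third

The roots are F# and A#.
F# up to A# spans 3 letter names and 4 semitones — a major third.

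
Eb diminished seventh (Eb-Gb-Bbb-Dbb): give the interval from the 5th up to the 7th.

minor third

The 5th is Bbb and the 7th is Dbb.
From Bbb to Dbb: 3 semitones over a third = minor.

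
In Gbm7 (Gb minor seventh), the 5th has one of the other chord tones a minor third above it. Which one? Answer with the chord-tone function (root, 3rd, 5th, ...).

7th

Spelling the chord: Gb, Bbb, Db, Fb.
The 5th is Db. A minor third above Db is Fb.
Fb is the chord's 7th.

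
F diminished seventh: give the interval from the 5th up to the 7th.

minor third

F°7 (F diminished seventh) is spelled F A♭ C♭ E𝄫.
The 5th is C♭ and the 7th is E𝄫.
3 letter names make it a third; at 3 semitones (a half step narrower than major) the quality is minor.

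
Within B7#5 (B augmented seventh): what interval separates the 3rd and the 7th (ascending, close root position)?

diminished fifth

Spelling the chord: B D# F## A.
The 3rd is D# and the 7th is A.
5 letter names make it a fifth; at 6 semitones (a half step narrower than perfect) the quality is diminished.
This 3–7 tritone is the characteristic tension at the heart of the dominant sound.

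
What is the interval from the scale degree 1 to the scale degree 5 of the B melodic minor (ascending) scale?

perfect fifth

B melodic minor: B C# D E F# G# A#.
The scale degree 1 is B and the scale degree 5 is F#.
From B to F# is 7 semitones, exactly the perfect fifth.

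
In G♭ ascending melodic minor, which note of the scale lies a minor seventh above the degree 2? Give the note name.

The scale is G♭ A♭ B𝄫 C♭ D♭ E♭ F.
The degree 2 is A♭; a minor seventh above that is G♭ — scale degree 1.

Gb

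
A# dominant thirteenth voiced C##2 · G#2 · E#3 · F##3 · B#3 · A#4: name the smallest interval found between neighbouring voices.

Adjacent intervals: C##2→G#2 = diminished fifth; G#2→E#3 = major sixth; E#3→F##3 = major second; F##3→B#3 = perfect fourth; B#3→A#4 = minor seventh.
The smallest is E#3 to F##3, a major second (2 semitones).

major second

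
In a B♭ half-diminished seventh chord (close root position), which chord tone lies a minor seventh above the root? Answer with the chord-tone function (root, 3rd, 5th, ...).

B♭m7b5: B♭ D♭ F♭ A♭.
The root is B♭. A minor seventh above B♭ is A♭.
A♭ is the chord's 7th.

7th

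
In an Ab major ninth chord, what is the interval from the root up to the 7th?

M7

Abmaj9: Ab–C–Eb–G–Bb.
That puts Ab below G.
Ab up to G spans 7 letter names and 11 semitones — a major seventh.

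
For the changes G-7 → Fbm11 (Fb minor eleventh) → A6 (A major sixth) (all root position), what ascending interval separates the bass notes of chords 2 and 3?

The roots are Fb and A.
From Fb to A: 5 semitones over a third = augmented.

A3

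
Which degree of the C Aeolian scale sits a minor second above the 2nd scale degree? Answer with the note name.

Eb

The scale is C D E♭ F G A♭ B♭.
The 2nd scale degree is D; a minor second above that is E♭ — scale degree 3.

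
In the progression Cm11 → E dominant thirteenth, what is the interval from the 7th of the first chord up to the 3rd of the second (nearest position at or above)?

augmented sixth

The 7th of Cm11 is Bb; the 3rd of E dominant thirteenth is G#.
6 letter names make it a sixth; at 10 semitones (a half step wider than major) the quality is augmented.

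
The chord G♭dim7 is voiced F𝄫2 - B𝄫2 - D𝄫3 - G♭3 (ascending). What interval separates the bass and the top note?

augmented ninth

The outer voices are F𝄫2 and G♭3.
9 letter names make it a ninth; at 15 semitones (a half step wider than major) the quality is augmented.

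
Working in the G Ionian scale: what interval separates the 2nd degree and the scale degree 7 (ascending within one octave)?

major 6th

G major: G A B C D E F♯.
2nd degree = A; degree 7 = F♯.
A up to F♯ spans 6 letter names and 9 semitones — a major sixth.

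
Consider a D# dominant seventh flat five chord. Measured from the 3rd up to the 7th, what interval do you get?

diminished 5th

Spelling the chord: D#–F##–A–C#.
The 3rd is F## and the 7th is C#.
5 letter names make it a fifth; at 6 semitones (a half step narrower than perfect) the quality is diminished.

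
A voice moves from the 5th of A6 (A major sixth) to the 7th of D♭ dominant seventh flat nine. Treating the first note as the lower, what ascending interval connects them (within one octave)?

The 5th of A6 (A major sixth) is E; the 7th of D♭ dominant seventh flat nine is C♭.
E up to C♭ is 7 semitones, a whole step narrower than a major sixth, so the interval is diminished.

diminished 6th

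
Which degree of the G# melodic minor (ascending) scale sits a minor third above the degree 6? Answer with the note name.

The scale is G# A# B C# D# E# F##.
The degree 6 is E#; a minor third above that is G# — scale degree 1.

G#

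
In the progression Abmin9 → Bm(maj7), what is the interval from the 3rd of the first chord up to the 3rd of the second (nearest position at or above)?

augmented second

Abmin9 has Cb as its 3rd, and Bm(maj7) has D as its 3rd.
Cb up to D is 3 semitones, a half step wider than a major second, so the interval is augmented.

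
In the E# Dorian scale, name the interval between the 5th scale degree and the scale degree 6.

major second

E# dorian: E# F## G# A# B# C## D#.
So we need the interval from B# up to C##.
Counting 2 letters and 2 half steps from B# gives a major second.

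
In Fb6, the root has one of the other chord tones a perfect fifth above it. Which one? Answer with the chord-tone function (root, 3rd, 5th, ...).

5th

The chord tones of Fb6 are Fb–Ab–Cb–Db.
The root is Fb. A perfect fifth above Fb is Cb.
Cb is the chord's 5th.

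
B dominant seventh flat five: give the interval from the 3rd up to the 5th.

Spelling the chord: B–D#–F–A.
So we need the interval from D# up to F.
D# up to F is 2 semitones, a whole step narrower than a major third, so the interval is diminished.

diminished third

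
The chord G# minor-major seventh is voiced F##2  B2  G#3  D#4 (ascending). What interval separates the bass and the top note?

minor thirteenth

The outer voices are F##2 and D#4.
F## up to D# is 20 semitones, a half step narrower than a major thirteenth, so the interval is minor.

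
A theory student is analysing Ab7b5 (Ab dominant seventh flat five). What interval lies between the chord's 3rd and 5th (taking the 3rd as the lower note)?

Ab7b5 (Ab dominant seventh flat five): Ab–C–Ebb–Gb.
So we need the interval from C up to Ebb.
3 letter names make it a third; at 2 semitones (a whole step narrower than major) the quality is diminished.

diminished 3rd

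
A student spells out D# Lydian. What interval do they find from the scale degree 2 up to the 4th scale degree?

D# lydian: D# E# F## G## A# B# C##.
So we need the interval from E# up to G##.
Counting 3 letters and 4 half steps from E# gives a major third.

major third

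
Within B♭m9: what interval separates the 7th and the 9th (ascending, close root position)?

major third

B♭m9 (B♭ minor ninth) is spelled B♭–D♭–F–A♭–C.
That puts A♭ below C.
Counting 3 letters and 4 half steps from A♭ gives a major third.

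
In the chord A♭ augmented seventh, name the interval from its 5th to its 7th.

diminished third

A♭+7 is spelled A♭-C-E-G♭.
So we need the interval from E up to G♭.
E up to G♭ is 2 semitones, a whole step narrower than a major third, so the interval is diminished.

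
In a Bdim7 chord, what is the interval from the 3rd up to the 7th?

The chord tones of B°7 are B, D, F, Ab.
So we need the interval from D up to Ab.
5 letter names make it a fifth; at 6 semitones (a half step narrower than perfect) the quality is diminished.

diminished 5th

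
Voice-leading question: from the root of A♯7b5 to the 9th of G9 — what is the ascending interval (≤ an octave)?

diminished 8th

The root of A♯7b5 is A♯; the 9th of G9 is A.
8 letter names make it an octave; at 11 semitones (a half step narrower than perfect) the quality is diminished.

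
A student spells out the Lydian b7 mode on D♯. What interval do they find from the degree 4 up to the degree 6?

minor 3rd

The scale runs D♯ E♯ F𝄪 G𝄪 A♯ B♯ C♯.
That puts G𝄪 below B♯.
G𝄪 up to B♯ is 3 semitones, a half step narrower than a major third, so the interval is minor.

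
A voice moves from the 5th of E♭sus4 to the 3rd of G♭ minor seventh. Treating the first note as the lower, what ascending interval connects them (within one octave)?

d8

The 5th of E♭sus4 is B♭; the 3rd of G♭ minor seventh is B𝄫.
From B♭ to B𝄫: 11 semitones over an octave = diminished.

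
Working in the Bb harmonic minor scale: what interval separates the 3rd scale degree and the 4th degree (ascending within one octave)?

The scale runs Bb C Db Eb F Gb A.
That puts Db below Eb.
Db up to Eb spans 2 letter names and 2 semitones — a major second.

M2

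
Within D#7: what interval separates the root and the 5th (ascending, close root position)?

Spelling the chord: D#, F##, A#, C#.
Root = D#; 5th = A#.
Counting 5 letters and 7 half steps from D# gives a perfect fifth.

perfect fifth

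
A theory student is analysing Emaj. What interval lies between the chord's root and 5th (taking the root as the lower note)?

perfect fifth

E (E major): E-G#-B.
The root is E and the 5th is B.
E up to B spans 5 letter names and 7 semitones — a perfect fifth.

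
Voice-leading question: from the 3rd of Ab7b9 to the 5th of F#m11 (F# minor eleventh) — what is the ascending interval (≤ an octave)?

augmented 1st

Ab7b9 has C as its 3rd, and F#m11 (F# minor eleventh) has C# as its 5th.
C up to C# is 1 semitone, a half step wider than a perfect unison, so the interval is augmented.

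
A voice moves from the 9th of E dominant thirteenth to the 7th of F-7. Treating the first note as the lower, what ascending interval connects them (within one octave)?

The 9th of E dominant thirteenth is F#; the 7th of F-7 is Eb.
From F# to Eb: 9 semitones over a seventh = diminished.

diminished seventh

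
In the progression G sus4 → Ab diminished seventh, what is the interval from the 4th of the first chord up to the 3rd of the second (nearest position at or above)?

G sus4 has C as its 4th, and Ab diminished seventh has Cb as its 3rd.
8 letter names make it an octave; at 11 semitones (a half step narrower than perfect) the quality is diminished.

diminished octave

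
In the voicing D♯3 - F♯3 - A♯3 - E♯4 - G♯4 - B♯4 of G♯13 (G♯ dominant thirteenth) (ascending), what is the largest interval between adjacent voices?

Adjacent intervals: D♯3→F♯3 = minor third; F♯3→A♯3 = major third; A♯3→E♯4 = perfect fifth; E♯4→G♯4 = minor third; G♯4→B♯4 = major third.
The largest is A♯3 to E♯4, a perfect fifth (7 semitones).

perfect fifth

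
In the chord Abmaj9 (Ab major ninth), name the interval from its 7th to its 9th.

Ab major ninth: Ab C Eb G Bb.
So we need the interval from G up to Bb.
3 letter names make it a third; at 3 semitones (a half step narrower than major) the quality is minor.

minor third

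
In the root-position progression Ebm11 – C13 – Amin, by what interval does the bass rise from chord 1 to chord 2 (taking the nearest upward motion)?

The roots are Eb and C.
Counting 6 letters and 9 half steps from Eb gives a major sixth.

major sixth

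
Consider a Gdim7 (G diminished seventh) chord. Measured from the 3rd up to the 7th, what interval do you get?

Spelling the chord: G B♭ D♭ F♭.
That puts B♭ below F♭.
From B♭ to F♭: 6 semitones over a fifth = diminished.

d5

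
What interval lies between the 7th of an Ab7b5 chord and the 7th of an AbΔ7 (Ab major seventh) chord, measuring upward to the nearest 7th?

The 7th of Ab7b5 is Gb; the 7th of AbΔ7 (Ab major seventh) is G.
Gb up to G is 1 semitone, a half step wider than a perfect unison, so the interval is augmented.

A1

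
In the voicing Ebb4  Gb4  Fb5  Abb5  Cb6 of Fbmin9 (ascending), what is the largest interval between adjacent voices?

minor seventh

Adjacent intervals: Ebb4→Gb4 = major third; Gb4→Fb5 = minor seventh; Fb5→Abb5 = minor third; Abb5→Cb6 = major third.
The largest is Gb4 to Fb5, a minor seventh (10 semitones).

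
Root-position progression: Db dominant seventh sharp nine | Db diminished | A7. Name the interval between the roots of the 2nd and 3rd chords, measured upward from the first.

A5

The roots are Db and A.
From Db to A: 8 semitones over a fifth = augmented.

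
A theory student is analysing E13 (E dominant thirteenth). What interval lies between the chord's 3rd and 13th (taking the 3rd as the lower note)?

perfect eleventh

E13 is spelled E, G♯, B, D, F♯, C♯.
That puts G♯ below C♯.
Counting 11 letters and 17 half steps from G♯ gives a perfect eleventh.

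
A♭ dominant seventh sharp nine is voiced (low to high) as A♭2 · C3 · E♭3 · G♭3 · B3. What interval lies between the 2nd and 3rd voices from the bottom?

minor third

Those voices are C3 and E♭3.
C up to E♭ is 3 semitones, a half step narrower than a major third, so the interval is minor.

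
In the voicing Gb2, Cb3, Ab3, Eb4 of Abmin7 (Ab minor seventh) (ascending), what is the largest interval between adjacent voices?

major sixth

Adjacent intervals: Gb2→Cb3 = perfect fourth; Cb3→Ab3 = major sixth; Ab3→Eb4 = perfect fifth.
The largest is Cb3 to Ab3, a major sixth (9 semitones).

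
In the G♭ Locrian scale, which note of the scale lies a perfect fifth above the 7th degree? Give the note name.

The scale is G♭ A𝄫 B𝄫 C♭ D𝄫 E𝄫 F♭.
The 7th degree is F♭; a perfect fifth above that is C♭ — scale degree 4.

Cb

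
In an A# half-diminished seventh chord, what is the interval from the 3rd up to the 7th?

P5

Spelling the chord: A#, C#, E, G#.
3rd = C#; 7th = G#.
Counting 5 letters and 7 half steps from C# gives a perfect fifth.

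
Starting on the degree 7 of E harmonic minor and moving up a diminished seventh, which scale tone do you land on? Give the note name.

C

The scale is E F# G A B C D#.
The degree 7 is D#; a diminished seventh above that is C — scale degree 6.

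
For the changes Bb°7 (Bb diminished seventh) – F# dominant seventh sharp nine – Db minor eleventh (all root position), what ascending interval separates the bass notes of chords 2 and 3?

The roots are F# and Db.
6 letter names make it a sixth; at 7 semitones (a whole step narrower than major) the quality is diminished.

d6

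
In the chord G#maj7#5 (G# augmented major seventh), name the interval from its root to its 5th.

G# augmented major seventh: G#-B#-D##-F##.
The root is G# and the 5th is D##.
5 letter names make it a fifth; at 8 semitones (a half step wider than perfect) the quality is augmented.

A5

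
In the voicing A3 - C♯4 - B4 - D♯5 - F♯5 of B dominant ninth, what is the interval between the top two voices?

Those voices are D♯5 and F♯5.
3 letter names make it a third; at 3 semitones (a half step narrower than major) the quality is minor.

minor 3rd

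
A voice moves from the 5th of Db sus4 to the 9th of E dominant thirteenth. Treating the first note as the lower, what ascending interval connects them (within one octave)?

Db sus4 has Ab as its 5th, and E dominant thirteenth has F# as its 9th.
6 letter names make it a sixth; at 10 semitones (a half step wider than major) the quality is augmented.

augmented 6th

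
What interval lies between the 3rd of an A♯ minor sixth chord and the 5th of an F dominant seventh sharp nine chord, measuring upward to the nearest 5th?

The 3rd of A♯ minor sixth is C♯; the 5th of F dominant seventh sharp nine is C.
8 letter names make it an octave; at 11 semitones (a half step narrower than perfect) the quality is diminished.

diminished octave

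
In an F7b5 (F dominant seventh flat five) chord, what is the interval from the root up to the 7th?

F7b5 (F dominant seventh flat five) is spelled F–A–Cb–Eb.
That puts F below Eb.
F up to Eb is 10 semitones, a half step narrower than a major seventh, so the interval is minor.

minor seventh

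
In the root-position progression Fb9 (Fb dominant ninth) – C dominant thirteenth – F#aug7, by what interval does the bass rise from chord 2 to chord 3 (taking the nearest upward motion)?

The roots are C and F#.
From C to F#: 6 semitones over a fourth = augmented.

A4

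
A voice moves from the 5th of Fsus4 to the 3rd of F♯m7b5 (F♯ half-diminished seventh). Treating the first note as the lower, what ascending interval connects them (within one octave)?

major sixth

Fsus4 has C as its 5th, and F♯m7b5 (F♯ half-diminished seventh) has A as its 3rd.
From C to A is 9 semitones, exactly the major sixth.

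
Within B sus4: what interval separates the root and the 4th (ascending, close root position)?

perfect fourth

Spelling the chord: B E F♯.
The root is B and the 4th is E.
From B to E is 5 semitones, exactly the perfect fourth.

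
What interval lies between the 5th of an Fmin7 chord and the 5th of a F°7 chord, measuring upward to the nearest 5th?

diminished octave

The 5th of Fmin7 is C; the 5th of F°7 is C♭.
8 letter names make it an octave; at 11 semitones (a half step narrower than perfect) the quality is diminished.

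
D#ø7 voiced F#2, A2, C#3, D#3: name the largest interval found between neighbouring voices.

major third

Adjacent intervals: F#2→A2 = minor third; A2→C#3 = major third; C#3→D#3 = major second.
The largest is A2 to C#3, a major third (4 semitones).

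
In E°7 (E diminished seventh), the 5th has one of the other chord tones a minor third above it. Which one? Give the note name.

Edim7 (E diminished seventh): E G Bb Db.
The 5th is Bb. A minor third above Bb is Db.
Db is the chord's 7th.

Db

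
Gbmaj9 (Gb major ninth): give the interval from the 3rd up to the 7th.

The chord tones of Gb major ninth are Gb, Bb, Db, F, Ab.
That puts Bb below F.
From Bb to F is 7 semitones, exactly the perfect fifth.

perfect fifth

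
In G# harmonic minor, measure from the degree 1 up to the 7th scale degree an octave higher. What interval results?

major 14th

The scale runs G# A# B C# D# E F##.
That puts G# below F##.
G# up to F## spans 14 letter names and 23 semitones — a major fourteenth.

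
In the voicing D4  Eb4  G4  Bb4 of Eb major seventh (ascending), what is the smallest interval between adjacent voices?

minor second

Adjacent intervals: D4→Eb4 = minor second; Eb4→G4 = major third; G4→Bb4 = minor third.
The smallest is D4 to Eb4, a minor second (1 semitone).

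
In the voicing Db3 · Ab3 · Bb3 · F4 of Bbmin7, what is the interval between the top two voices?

Those voices are Bb3 and F4.
Counting 5 letters and 7 half steps from Bb gives a perfect fifth.

perfect fifth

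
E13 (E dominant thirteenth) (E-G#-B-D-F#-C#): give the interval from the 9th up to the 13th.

perfect 5th

That puts F# below C#.
From F# to C# is 7 semitones, exactly the perfect fifth.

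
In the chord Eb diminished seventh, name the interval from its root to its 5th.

The chord tones of Ebdim7 (Eb diminished seventh) are Eb Gb Bbb Dbb.
So we need the interval from Eb up to Bbb.
From Eb to Bbb: 6 semitones over a fifth = diminished.

diminished fifth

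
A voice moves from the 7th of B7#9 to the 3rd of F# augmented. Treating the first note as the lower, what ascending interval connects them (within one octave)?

B7#9 has A as its 7th, and F# augmented has A# as its 3rd.
From A to A#: 1 semitone over a unison = augmented.

A1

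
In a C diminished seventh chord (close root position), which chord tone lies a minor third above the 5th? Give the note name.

Bbb

The chord tones of C diminished seventh are C-Eb-Gb-Bbb.
The 5th is Gb. A minor third above Gb is Bbb.
Bbb is the chord's 7th.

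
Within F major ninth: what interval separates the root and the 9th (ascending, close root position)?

Fmaj9: F-A-C-E-G.
That puts F below G.
F up to G spans 9 letter names and 14 semitones — a major ninth.

M9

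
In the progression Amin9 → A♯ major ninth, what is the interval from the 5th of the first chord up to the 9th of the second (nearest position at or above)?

augmented 5th

The 5th of Amin9 is E; the 9th of A♯ major ninth is B♯.
From E to B♯: 8 semitones over a fifth = augmented.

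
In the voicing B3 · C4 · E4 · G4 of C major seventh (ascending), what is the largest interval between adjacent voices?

major third

Adjacent intervals: B3→C4 = minor second; C4→E4 = major third; E4→G4 = minor third.
The largest is C4 to E4, a major third (4 semitones).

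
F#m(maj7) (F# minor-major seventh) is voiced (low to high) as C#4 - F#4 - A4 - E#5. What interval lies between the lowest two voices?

perfect fourth

Those voices are C#4 and F#4.
Counting 4 letters and 5 half steps from C# gives a perfect fourth.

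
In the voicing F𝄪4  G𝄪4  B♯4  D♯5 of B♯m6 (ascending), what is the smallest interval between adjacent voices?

major second

Adjacent intervals: F𝄪4→G𝄪4 = major second; G𝄪4→B♯4 = minor third; B♯4→D♯5 = minor third.
The smallest is F𝄪4 to G𝄪4, a major second (2 semitones).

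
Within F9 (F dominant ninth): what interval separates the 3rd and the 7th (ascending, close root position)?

Spelling the chord: F, A, C, Eb, G.
So we need the interval from A up to Eb.
From A to Eb: 6 semitones over a fifth = diminished.

diminished fifth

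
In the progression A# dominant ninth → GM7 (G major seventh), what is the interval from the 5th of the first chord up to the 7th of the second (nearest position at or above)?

minor second

A# dominant ninth has E# as its 5th, and GM7 (G major seventh) has F# as its 7th.
From E# to F#: 1 semitone over a second = minor.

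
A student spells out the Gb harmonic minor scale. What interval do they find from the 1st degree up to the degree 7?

major seventh

Gb harmonic minor: Gb Ab Bbb Cb Db Ebb F.
So we need the interval from Gb up to F.
Gb up to F spans 7 letter names and 11 semitones — a major seventh.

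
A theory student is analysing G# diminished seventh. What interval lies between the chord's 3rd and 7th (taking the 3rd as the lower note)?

G#dim7: G# B D F.
So we need the interval from B up to F.
5 letter names make it a fifth; at 6 semitones (a half step narrower than perfect) the quality is diminished.

diminished fifth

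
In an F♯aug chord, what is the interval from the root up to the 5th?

A5

F♯aug (F♯ augmented) is spelled F♯ A♯ C𝄪.
The root is F♯ and the 5th is C𝄪.
F♯ up to C𝄪 is 8 semitones, a half step wider than a perfect fifth, so the interval is augmented.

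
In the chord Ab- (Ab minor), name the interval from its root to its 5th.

perfect fifth

The chord tones of Ab- are Ab-Cb-Eb.
The root is Ab and the 5th is Eb.
Ab up to Eb spans 5 letter names and 7 semitones — a perfect fifth.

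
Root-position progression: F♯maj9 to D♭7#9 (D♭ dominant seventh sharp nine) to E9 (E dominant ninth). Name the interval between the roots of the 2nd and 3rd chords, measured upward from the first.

augmented second

The roots are D♭ and E.
2 letter names make it a second; at 3 semitones (a half step wider than major) the quality is augmented.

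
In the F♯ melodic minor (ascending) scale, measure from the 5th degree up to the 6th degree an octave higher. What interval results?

F♯ melodic minor: F♯ G♯ A B C♯ D♯ E♯.
So we need the interval from C♯ up to D♯.
Counting 9 letters and 14 half steps from C♯ gives a major ninth.

major 9th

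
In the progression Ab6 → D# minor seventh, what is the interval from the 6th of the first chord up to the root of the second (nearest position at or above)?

The 6th of Ab6 is F; the root of D# minor seventh is D#.
6 letter names make it a sixth; at 10 semitones (a half step wider than major) the quality is augmented.

augmented sixth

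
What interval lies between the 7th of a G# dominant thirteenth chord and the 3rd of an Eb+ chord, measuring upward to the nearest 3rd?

minor second

G# dominant thirteenth has F# as its 7th, and Eb+ has G as its 3rd.
2 letter names make it a second; at 1 semitone (a half step narrower than major) the quality is minor.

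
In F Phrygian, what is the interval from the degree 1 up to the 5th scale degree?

perfect fifth

F phrygian: F Gb Ab Bb C Db Eb.
Degree 1 = F; 5th degree = C.
From F to C is 7 semitones, exactly the perfect fifth.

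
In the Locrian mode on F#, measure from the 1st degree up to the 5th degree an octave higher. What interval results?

F# locrian: F# G A B C D E.
1st degree = F#; 5th degree (up an octave) = C.
F# up to C is 18 semitones, a half step narrower than a perfect twelfth, so the interval is diminished.

diminished twelfth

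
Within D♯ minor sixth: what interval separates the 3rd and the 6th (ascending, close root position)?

The chord tones of D♯ minor sixth are D♯-F♯-A♯-B♯.
The 3rd is F♯ and the 6th is B♯.
F♯ up to B♯ is 6 semitones, a half step wider than a perfect fourth, so the interval is augmented.

augmented fourth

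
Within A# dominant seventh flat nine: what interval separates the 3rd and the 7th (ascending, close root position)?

diminished fifth

Spelling the chord: A#-C##-E#-G#-B.
That puts C## below G#.
C## up to G# is 6 semitones, a half step narrower than a perfect fifth, so the interval is diminished.
That tritone between 3rd and 7th is what gives the dominant seventh its pull toward resolution.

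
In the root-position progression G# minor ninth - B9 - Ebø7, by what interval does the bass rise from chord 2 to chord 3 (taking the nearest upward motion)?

The roots are B and Eb.
4 letter names make it a fourth; at 4 semitones (a half step narrower than perfect) the quality is diminished.

diminished 4th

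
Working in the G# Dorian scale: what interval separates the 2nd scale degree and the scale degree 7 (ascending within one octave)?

The scale runs G# A# B C# D# E# F#.
So we need the interval from A# up to F#.
6 letter names make it a sixth; at 8 semitones (a half step narrower than major) the quality is minor.

minor sixth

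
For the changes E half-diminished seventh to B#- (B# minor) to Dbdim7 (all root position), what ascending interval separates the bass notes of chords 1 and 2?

The roots are E and B#.
From E to B#: 8 semitones over a fifth = augmented.

A5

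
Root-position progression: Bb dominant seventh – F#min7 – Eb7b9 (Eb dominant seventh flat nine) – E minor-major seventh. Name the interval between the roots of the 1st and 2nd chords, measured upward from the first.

augmented fifth

The roots are Bb and F#.
5 letter names make it a fifth; at 8 semitones (a half step wider than perfect) the quality is augmented.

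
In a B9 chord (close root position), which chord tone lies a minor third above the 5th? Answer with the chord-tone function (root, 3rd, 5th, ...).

Spelling the chord: B-D♯-F♯-A-C♯.
The 5th is F♯. A minor third above F♯ is A.
A is the chord's 7th.

7th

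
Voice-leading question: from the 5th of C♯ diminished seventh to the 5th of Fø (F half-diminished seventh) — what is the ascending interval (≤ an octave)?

C♯ diminished seventh has G as its 5th, and Fø (F half-diminished seventh) has C♭ as its 5th.
From G to C♭: 4 semitones over a fourth = diminished.

diminished 4th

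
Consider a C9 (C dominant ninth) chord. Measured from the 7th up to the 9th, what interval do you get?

major third

C9 (C dominant ninth): C E G B♭ D.
The 7th is B♭ and the 9th is D.
From B♭ to D is 4 semitones, exactly the major third.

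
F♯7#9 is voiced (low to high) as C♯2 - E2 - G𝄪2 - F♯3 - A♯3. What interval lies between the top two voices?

Those voices are F♯3 and A♯3.
F♯ up to A♯ spans 3 letter names and 4 semitones — a major third.

major third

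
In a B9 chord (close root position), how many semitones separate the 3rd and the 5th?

The chord tones of B dominant ninth are B D# F# A C#.
D# to F# is a minor third: 3 semitones.

3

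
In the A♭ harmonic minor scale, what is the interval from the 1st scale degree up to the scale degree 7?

major 7th

A♭ harmonic minor: A♭ B♭ C♭ D♭ E♭ F♭ G.
So we need the interval from A♭ up to G.
Counting 7 letters and 11 half steps from A♭ gives a major seventh.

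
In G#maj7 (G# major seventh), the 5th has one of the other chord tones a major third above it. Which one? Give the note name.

F##

G#M7 (G# major seventh) is spelled G# B# D# F##.
The 5th is D#. A major third above D# is F##.
F## is the chord's 7th.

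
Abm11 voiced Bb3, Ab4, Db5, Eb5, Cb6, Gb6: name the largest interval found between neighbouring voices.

m7

Adjacent intervals: Bb3→Ab4 = minor seventh; Ab4→Db5 = perfect fourth; Db5→Eb5 = major second; Eb5→Cb6 = minor sixth; Cb6→Gb6 = perfect fifth.
The largest is Bb3 to Ab4, a minor seventh (10 semitones).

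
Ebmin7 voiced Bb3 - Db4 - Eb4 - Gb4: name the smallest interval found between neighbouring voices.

major second

Adjacent intervals: Bb3→Db4 = minor third; Db4→Eb4 = major second; Eb4→Gb4 = minor third.
The smallest is Db4 to Eb4, a major second (2 semitones).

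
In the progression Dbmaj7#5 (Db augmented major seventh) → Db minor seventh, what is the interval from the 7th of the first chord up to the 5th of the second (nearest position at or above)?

Dbmaj7#5 (Db augmented major seventh) has C as its 7th, and Db minor seventh has Ab as its 5th.
C up to Ab is 8 semitones, a half step narrower than a major sixth, so the interval is minor.

minor 6th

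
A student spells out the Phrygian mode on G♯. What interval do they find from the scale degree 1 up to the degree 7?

Spelling the Phrygian mode on G♯: G♯ A B C♯ D♯ E F♯.
So we need the interval from G♯ up to F♯.
7 letter names make it a seventh; at 10 semitones (a half step narrower than major) the quality is minor.

minor seventh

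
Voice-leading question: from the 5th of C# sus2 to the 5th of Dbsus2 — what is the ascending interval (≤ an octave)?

C# sus2 has G# as its 5th, and Dbsus2 has Ab as its 5th.
From G# to Ab: 0 semitones over a second = diminished.

d2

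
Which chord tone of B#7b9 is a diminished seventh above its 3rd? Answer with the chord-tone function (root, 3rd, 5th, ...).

The chord tones of B#7b9 are B#-D##-F##-A#-C#.
The 3rd is D##. A diminished seventh above D## is C#.
C# is the chord's 9th.

9th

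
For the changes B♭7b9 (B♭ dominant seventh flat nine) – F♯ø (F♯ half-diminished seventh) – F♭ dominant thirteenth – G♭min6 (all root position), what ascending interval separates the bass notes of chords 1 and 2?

augmented fifth

The roots are B♭ and F♯.
From B♭ to F♯: 8 semitones over a fifth = augmented.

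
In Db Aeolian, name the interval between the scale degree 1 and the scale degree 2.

Spelling Db Aeolian: Db Eb Fb Gb Ab Bbb Cb.
The scale degree 1 is Db and the 2nd scale degree is Eb.
Counting 2 letters and 2 half steps from Db gives a major second.

major 2nd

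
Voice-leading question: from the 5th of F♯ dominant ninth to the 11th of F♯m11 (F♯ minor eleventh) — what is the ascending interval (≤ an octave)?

minor 7th

F♯ dominant ninth has C♯ as its 5th, and F♯m11 (F♯ minor eleventh) has B as its 11th.
7 letter names make it a seventh; at 10 semitones (a half step narrower than major) the quality is minor.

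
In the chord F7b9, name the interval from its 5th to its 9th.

diminished fifth

F7b9 (F dominant seventh flat nine) is spelled F-A-C-E♭-G♭.
That puts C below G♭.
5 letter names make it a fifth; at 6 semitones (a half step narrower than perfect) the quality is diminished.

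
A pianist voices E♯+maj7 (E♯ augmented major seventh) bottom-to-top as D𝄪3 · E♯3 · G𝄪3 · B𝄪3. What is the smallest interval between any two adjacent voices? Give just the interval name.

Adjacent intervals: D𝄪3→E♯3 = minor second; E♯3→G𝄪3 = major third; G𝄪3→B𝄪3 = major third.
The smallest is D𝄪3 to E♯3, a minor second (1 semitone).

m2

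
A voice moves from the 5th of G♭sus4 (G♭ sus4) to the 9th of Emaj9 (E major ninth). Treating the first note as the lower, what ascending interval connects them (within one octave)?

augmented 3rd

G♭sus4 (G♭ sus4) has D♭ as its 5th, and Emaj9 (E major ninth) has F♯ as its 9th.
From D♭ to F♯: 5 semitones over a third = augmented.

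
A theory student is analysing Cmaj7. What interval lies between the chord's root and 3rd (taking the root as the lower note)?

major third

CM7 (C major seventh): C, E, G, B.
That puts C below E.
C up to E spans 3 letter names and 4 semitones — a major third.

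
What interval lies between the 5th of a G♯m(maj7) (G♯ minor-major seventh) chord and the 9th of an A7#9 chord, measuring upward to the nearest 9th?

The 5th of G♯m(maj7) (G♯ minor-major seventh) is D♯; the 9th of A7#9 is B♯.
D♯ up to B♯ spans 6 letter names and 9 semitones — a major sixth.

major sixth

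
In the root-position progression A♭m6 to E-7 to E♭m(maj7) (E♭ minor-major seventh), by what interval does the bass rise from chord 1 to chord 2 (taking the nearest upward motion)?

augmented fifth

The roots are A♭ and E.
From A♭ to E: 8 semitones over a fifth = augmented.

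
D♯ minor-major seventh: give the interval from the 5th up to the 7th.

D♯mM7: D♯ F♯ A♯ C𝄪.
5th = A♯; 7th = C𝄪.
From A♯ to C𝄪 is 4 semitones, exactly the major third.

major 3rd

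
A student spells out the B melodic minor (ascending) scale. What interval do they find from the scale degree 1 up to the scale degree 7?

B melodic minor: B C♯ D E F♯ G♯ A♯.
Scale degree 1 = B; scale degree 7 = A♯.
Counting 7 letters and 11 half steps from B gives a major seventh.

major seventh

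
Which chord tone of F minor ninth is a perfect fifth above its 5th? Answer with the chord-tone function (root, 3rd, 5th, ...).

The chord tones of Fm9 are F-Ab-C-Eb-G.
The 5th is C. A perfect fifth above C is G.
G is the chord's 9th.

9th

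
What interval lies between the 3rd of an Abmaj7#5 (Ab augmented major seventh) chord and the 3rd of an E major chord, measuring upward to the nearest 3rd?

augmented fifth

Abmaj7#5 (Ab augmented major seventh) has C as its 3rd, and E major has G# as its 3rd.
5 letter names make it a fifth; at 8 semitones (a half step wider than perfect) the quality is augmented.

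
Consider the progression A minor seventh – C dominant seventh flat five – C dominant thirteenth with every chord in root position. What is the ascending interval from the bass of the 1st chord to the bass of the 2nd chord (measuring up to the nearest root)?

minor third

The roots are A and C.
From A to C: 3 semitones over a third = minor.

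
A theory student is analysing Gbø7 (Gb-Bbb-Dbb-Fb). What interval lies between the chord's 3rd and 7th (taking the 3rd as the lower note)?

perfect fifth

That puts Bbb below Fb.
From Bbb to Fb is 7 semitones, exactly the perfect fifth.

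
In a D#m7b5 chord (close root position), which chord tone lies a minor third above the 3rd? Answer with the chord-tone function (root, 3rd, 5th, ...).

D#ø7 (D# half-diminished seventh): D# F# A C#.
The 3rd is F#. A minor third above F# is A.
A is the chord's 5th.

5th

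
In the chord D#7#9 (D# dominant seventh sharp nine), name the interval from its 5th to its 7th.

D#7#9 (D# dominant seventh sharp nine): D#–F##–A#–C#–E##.
The 5th is A# and the 7th is C#.
From A# to C#: 3 semitones over a third = minor.

minor third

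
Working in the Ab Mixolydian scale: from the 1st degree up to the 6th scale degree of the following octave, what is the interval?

Ab mixolydian: Ab Bb C Db Eb F Gb.
That puts Ab below F.
Ab up to F spans 13 letter names and 21 semitones — a major thirteenth.

major thirteenth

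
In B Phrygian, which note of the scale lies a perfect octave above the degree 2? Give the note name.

C

The scale is B C D E F# G A.
The degree 2 is C; a perfect octave above that is C — scale degree 2.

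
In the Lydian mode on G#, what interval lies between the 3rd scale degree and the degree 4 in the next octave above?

major ninth

Spelling the Lydian mode on G#: G# A# B# C## D# E# F##.
3rd scale degree = B#; degree 4 (up an octave) = C##.
Counting 9 letters and 14 half steps from B# gives a major ninth.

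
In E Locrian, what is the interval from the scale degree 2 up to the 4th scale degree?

E locrian: E F G A Bb C D.
That puts F below A.
Counting 3 letters and 4 half steps from F gives a major third.

major 3rd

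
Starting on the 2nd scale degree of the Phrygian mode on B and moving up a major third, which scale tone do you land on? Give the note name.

E

The scale is B C D E F# G A.
The 2nd scale degree is C; a major third above that is E — scale degree 4.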